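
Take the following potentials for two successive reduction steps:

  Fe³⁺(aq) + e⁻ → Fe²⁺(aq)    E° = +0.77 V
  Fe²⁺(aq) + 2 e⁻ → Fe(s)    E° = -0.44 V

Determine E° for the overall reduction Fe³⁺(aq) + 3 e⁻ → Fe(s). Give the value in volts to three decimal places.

-0.037 V

Standard free energies of sequential steps add: ΔG°₃ = ΔG°₁ + ΔG°₂, so n₃E°₃ = n₁E°₁ + n₂E°₂.
E°₃ = (1×+0.77 + 2×-0.44) / 3 = (-0.110) / 3 = -0.037 V.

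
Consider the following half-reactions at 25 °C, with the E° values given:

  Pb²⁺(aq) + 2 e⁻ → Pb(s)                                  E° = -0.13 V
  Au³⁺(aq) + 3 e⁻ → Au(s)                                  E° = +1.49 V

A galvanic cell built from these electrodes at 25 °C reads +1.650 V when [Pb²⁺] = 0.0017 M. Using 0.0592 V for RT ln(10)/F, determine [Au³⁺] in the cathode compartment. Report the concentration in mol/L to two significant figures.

Au³⁺/Au is the cathode, Pb²⁺/Pb the anode: E°cell = +1.62 V, n = 6.
Overall reaction: 2 Au³⁺(aq) + 3 Pb(s) → 2 Au(s) + 3 Pb²⁺(aq); Q = [Pb²⁺]^3/[Au³⁺]^2.
From E = E° − (0.0592/n) log Q: log Q = (E° − E)·n/0.0592 = (+1.62 − (+1.650))·6/0.0592 = -3.0405.
So 2·log[Au³⁺] = 3·log(0.0017) − log Q = -8.3087 − (-3.0405) = -5.2682; log[Au³⁺] = -5.2682 / 2 = -2.6341; [Au³⁺] = 10^(-2.6341) ≈ 0.0023 M.

0.0023 M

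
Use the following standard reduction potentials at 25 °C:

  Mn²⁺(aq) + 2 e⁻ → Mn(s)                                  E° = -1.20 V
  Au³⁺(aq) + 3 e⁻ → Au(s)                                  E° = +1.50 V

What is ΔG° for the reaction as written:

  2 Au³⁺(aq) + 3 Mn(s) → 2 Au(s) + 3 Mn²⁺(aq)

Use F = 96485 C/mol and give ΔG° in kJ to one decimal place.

-1563.1 kJ

As written, Au³⁺/Au is reduced (cathode) and Mn²⁺/Mn is oxidised (anode), so E°cell = (+1.50) − (-1.20) = +2.70 V.
Balancing electrons gives n = 6.
ΔG° = −nFE° = −(6)(96485)(+2.70) = -1,563,057 J = -1563.1 kJ.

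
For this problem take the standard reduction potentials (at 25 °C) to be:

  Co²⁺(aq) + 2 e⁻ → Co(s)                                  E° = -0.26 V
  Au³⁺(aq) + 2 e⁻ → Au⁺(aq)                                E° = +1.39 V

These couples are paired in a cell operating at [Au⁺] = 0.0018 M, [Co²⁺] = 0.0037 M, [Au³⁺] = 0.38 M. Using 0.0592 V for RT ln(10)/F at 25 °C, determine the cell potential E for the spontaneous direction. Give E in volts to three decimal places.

+1.791 V

Au³⁺/Au⁺ is the cathode (higher E°), Co²⁺/Co the anode: E°cell = +1.39 − (-0.26) = +1.65 V, n = 2.
Overall: Au³⁺(aq) + Co(s) → Au⁺(aq) + Co²⁺(aq)
Q = [Au⁺]·[Co²⁺] / ([Au³⁺]); log Q = -4.756.
E = E° − (0.0592/n) log Q = +1.65 − (0.0592/2)(-4.756) = +1.791 V.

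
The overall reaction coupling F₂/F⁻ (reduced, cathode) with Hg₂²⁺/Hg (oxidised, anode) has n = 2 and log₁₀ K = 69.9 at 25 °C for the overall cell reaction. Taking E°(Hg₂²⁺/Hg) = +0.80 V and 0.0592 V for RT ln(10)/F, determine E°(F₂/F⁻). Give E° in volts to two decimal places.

+2.87 V

E°cell = (0.0592/n)·log K = (0.0592/2)(69.9) = +2.069 V.
Since F₂/F⁻ is the cathode and Hg₂²⁺/Hg the anode, E°cell = E°(F₂/F⁻) − E°(Hg₂²⁺/Hg).
So E°(F₂/F⁻) = E°cell + E°(Hg₂²⁺/Hg) = +2.069 + (+0.80) = +2.87 V.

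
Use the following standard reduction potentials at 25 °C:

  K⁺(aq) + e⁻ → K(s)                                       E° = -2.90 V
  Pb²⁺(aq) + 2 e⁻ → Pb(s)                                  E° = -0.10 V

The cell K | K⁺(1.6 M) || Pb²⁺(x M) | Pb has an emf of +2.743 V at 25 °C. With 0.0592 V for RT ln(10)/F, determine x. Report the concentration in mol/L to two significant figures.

0.030 M

Pb²⁺/Pb is the cathode, K⁺/K the anode: E°cell = +2.80 V, n = 2.
Overall reaction: Pb²⁺(aq) + 2 K(s) → Pb(s) + 2 K⁺(aq); Q = [K⁺]^2/[Pb²⁺]^1.
From E = E° − (0.0592/n) log Q: log Q = (E° − E)·n/0.0592 = (+2.80 − (+2.743))·2/0.0592 = 1.9257.
So 1·log[Pb²⁺] = 2·log(1.6) − log Q = 0.4082 − (1.9257) = -1.5175; [Pb²⁺] = 10^(-1.5175) ≈ 0.030 M.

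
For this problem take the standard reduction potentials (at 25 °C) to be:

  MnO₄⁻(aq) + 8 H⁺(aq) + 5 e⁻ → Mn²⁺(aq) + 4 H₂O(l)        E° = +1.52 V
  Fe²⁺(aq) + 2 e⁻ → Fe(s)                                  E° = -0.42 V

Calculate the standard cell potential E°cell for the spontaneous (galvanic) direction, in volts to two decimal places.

+1.94 V

The MnO₄⁻/Mn²⁺ couple has the higher reduction potential, so it is the cathode; Fe²⁺/Fe is oxidised at the anode.
E°cell = E°(cathode) − E°(anode) = (+1.52) − (-0.42) = +1.94 V.
Since E°cell > 0, the reaction is spontaneous under standard conditions.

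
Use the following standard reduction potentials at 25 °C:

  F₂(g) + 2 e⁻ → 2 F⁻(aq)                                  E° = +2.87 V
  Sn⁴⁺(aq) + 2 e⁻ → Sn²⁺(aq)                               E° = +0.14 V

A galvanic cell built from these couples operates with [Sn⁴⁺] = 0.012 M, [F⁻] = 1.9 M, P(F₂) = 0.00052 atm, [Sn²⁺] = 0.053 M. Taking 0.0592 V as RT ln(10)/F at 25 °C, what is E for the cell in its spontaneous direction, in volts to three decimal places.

+2.635 V

F₂/F⁻ is the cathode (higher E°), Sn⁴⁺/Sn²⁺ the anode: E°cell = +2.87 − (+0.14) = +2.73 V, n = 2.
Overall: F₂(g) + Sn²⁺(aq) → 2 F⁻(aq) + Sn⁴⁺(aq)
Q = [F⁻]^2·[Sn⁴⁺] / (P(F₂)·[Sn²⁺]); log Q = 3.196.
E = E° − (0.0592/n) log Q = +2.73 − (0.0592/2)(3.196) = +2.635 V.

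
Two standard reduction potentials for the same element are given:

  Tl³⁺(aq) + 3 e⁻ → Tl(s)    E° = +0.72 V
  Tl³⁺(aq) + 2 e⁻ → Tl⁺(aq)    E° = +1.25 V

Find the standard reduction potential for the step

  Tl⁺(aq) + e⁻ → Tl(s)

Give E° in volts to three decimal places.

-0.340 V

Sequential free energies add, so n₃E°₃ = n₁E°₁ + n₂E°₂.
With n₃ = 3, and the known step contributing 2×(+1.25) V, the unknown satisfies 1·E° = 3×(+0.72) − 2×(+1.25) = -0.340.
E° = -0.340 / 1 = -0.340 V.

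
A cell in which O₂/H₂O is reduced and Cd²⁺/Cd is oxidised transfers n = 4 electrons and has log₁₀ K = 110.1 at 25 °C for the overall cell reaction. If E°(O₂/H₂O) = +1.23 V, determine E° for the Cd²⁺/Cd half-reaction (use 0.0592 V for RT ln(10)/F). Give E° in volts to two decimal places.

E°cell = (0.0592/n)·log K = (0.0592/4)(110.1) = +1.629 V.
Since O₂/H₂O is the cathode and Cd²⁺/Cd the anode, E°cell = E°(O₂/H₂O) − E°(Cd²⁺/Cd).
So E°(Cd²⁺/Cd) = E°(O₂/H₂O) − E°cell = (+1.23) − (+1.629) = -0.40 V.

-0.40 V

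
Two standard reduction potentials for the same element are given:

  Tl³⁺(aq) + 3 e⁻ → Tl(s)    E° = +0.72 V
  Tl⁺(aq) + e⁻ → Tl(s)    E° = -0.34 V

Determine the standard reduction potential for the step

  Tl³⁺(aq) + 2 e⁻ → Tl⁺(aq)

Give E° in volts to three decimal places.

+1.250 V

Sequential free energies add, so n₃E°₃ = n₁E°₁ + n₂E°₂.
With n₃ = 3, and the known step contributing 1×(-0.34) V, the unknown satisfies 2·E° = 3×(+0.72) − 1×(-0.34) = +2.500.
E° = +2.500 / 2 = +1.250 V.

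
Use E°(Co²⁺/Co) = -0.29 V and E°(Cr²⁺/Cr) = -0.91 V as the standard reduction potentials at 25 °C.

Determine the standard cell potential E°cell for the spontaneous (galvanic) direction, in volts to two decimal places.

+0.62 V

The Co²⁺/Co couple has the higher reduction potential, so it is the cathode; Cr²⁺/Cr is oxidised at the anode.
E°cell = E°(cathode) − E°(anode) = (-0.29) − (-0.91) = +0.62 V.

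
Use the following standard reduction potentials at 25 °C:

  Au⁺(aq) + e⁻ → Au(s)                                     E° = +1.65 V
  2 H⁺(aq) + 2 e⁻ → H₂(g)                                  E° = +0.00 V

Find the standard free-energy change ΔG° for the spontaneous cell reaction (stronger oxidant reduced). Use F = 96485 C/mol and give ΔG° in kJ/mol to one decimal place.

Au⁺/Au (E° = +1.65 V) is the cathode; H⁺/H₂ (E° = +0.00 V) is the anode, so E°cell = +1.65 V.
Balancing electrons gives n = 2 (lcm of 1 and 2).
ΔG° = −nFE° = −(2)(96485)(+1.65) = -318,400 J = -318.4 kJ/mol.

-318.4 kJ/mol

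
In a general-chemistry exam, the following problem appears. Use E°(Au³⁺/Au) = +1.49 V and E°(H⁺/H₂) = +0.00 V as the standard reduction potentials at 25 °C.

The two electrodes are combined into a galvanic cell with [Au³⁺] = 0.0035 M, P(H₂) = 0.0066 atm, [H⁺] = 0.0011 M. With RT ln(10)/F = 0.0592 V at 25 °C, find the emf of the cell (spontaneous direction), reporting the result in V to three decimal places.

+1.552 V

Au³⁺/Au is the cathode (higher E°), H⁺/H₂ the anode: E°cell = +1.49 − (+0.00) = +1.49 V, n = 6.
Overall: 2 Au³⁺(aq) + 3 H₂(g) → 2 Au(s) + 6 H⁺(aq)
Q = [H⁺]^6 / ([Au³⁺]^2·P(H₂)^3); log Q = -6.298.
E = E° − (0.0592/n) log Q = +1.49 − (0.0592/6)(-6.298) = +1.552 V.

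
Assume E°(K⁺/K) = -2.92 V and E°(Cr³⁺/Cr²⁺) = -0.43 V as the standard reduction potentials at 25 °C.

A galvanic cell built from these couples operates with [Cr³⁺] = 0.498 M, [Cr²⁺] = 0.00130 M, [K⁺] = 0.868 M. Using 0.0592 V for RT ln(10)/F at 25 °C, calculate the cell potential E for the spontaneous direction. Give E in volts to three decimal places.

Cr³⁺/Cr²⁺ is the cathode (higher E°), K⁺/K the anode: E°cell = -0.43 − (-2.92) = +2.49 V, n = 1.
Overall: Cr³⁺(aq) + K(s) → Cr²⁺(aq) + K⁺(aq)
Q = [Cr²⁺]·[K⁺] / ([Cr³⁺]); log Q = -2.645.
E = E° − (0.0592/n) log Q = +2.49 − (0.0592/1)(-2.645) = +2.647 V.

+2.647 V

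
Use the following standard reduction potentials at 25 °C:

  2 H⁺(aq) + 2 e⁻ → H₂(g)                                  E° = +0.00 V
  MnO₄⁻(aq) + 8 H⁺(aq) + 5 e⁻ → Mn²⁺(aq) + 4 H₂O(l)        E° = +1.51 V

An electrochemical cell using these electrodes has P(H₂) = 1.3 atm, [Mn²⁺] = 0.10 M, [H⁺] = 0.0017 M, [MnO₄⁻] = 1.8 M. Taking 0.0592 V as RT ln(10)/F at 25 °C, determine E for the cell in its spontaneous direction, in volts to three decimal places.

MnO₄⁻/Mn²⁺ is the cathode (higher E°), H⁺/H₂ the anode: E°cell = +1.51 − (+0.00) = +1.51 V, n = 10.
Overall: 2 MnO₄⁻(aq) + 6 H⁺(aq) + 5 H₂(g) → 2 Mn²⁺(aq) + 8 H₂O(l)
Q = [Mn²⁺]^2 / ([MnO₄⁻]^2·[H⁺]^6·P(H₂)^5); log Q = 13.537.
E = E° − (0.0592/n) log Q = +1.51 − (0.0592/10)(13.537) = +1.430 V.

+1.430 V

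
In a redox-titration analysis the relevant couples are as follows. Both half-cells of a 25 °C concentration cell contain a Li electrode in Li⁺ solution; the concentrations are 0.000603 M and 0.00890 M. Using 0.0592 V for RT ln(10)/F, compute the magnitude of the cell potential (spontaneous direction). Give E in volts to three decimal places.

+0.069 V

For a concentration cell E°cell = 0. The 0.00890 M side is the cathode (reduction is favoured where [Li⁺] is higher).
With n = 1, E = −(0.0592/1) log([Li⁺]ₐₙ/[Li⁺]꜀ₐₜ) = −(0.0592/1) log(0.000603/0.0089) = −(0.0592/1)(-1.169) = +0.069 V.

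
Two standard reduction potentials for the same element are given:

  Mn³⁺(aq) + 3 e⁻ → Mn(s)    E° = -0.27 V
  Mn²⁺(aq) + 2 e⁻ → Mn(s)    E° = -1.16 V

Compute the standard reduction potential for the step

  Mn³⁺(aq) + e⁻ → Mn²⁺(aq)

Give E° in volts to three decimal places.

Sequential free energies add, so n₃E°₃ = n₁E°₁ + n₂E°₂.
With n₃ = 3, and the known step contributing 2×(-1.16) V, the unknown satisfies 1·E° = 3×(-0.27) − 2×(-1.16) = +1.510.
E° = +1.510 / 1 = +1.510 V.

+1.510 V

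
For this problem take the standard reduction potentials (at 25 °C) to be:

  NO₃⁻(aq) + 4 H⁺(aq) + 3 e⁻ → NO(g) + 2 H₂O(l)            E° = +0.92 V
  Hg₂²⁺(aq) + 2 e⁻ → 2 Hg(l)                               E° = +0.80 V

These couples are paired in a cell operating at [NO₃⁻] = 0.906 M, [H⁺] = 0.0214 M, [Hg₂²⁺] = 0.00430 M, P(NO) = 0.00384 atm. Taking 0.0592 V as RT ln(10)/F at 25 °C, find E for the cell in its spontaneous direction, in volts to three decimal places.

+0.105 V

NO₃⁻/NO is the cathode (higher E°), Hg₂²⁺/Hg the anode: E°cell = +0.92 − (+0.80) = +0.12 V, n = 6.
Overall: 2 NO₃⁻(aq) + 8 H⁺(aq) + 6 Hg(l) → 2 NO(g) + 4 H₂O(l) + 3 Hg₂²⁺(aq)
Q = P(NO)^2·[Hg₂²⁺]^3 / ([NO₃⁻]^2·[H⁺]^8); log Q = 1.512.
E = E° − (0.0592/n) log Q = +0.12 − (0.0592/6)(1.512) = +0.105 V.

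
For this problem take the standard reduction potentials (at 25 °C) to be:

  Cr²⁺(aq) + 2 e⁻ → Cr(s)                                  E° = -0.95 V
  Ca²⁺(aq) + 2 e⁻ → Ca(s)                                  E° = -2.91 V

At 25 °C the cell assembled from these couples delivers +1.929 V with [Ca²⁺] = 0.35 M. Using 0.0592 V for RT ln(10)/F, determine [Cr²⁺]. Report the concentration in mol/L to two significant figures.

Cr²⁺/Cr is the cathode, Ca²⁺/Ca the anode: E°cell = +1.96 V, n = 2.
Overall reaction: Cr²⁺(aq) + Ca(s) → Cr(s) + Ca²⁺(aq); Q = [Ca²⁺]^1/[Cr²⁺]^1.
From E = E° − (0.0592/n) log Q: log Q = (E° − E)·n/0.0592 = (+1.96 − (+1.929))·2/0.0592 = 1.0473.
So 1·log[Cr²⁺] = 1·log(0.35) − log Q = -0.4559 − (1.0473) = -1.5032; [Cr²⁺] = 10^(-1.5032) ≈ 0.031 M.

0.031 M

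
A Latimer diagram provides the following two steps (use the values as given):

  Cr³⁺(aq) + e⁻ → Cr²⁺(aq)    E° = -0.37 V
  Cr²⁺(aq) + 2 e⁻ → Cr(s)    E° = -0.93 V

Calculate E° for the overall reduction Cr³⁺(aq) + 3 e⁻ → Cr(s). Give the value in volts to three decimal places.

Standard free energies of sequential steps add: ΔG°₃ = ΔG°₁ + ΔG°₂, so n₃E°₃ = n₁E°₁ + n₂E°₂.
E°₃ = (1×-0.37 + 2×-0.93) / 3 = (-2.230) / 3 = -0.743 V.

-0.743 V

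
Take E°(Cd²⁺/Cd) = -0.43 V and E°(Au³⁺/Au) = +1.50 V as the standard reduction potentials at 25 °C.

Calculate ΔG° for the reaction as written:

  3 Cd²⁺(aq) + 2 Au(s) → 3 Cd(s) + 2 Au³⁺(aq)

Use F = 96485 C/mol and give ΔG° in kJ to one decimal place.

+1117.3 kJ

As written, Cd²⁺/Cd is reduced (cathode) and Au³⁺/Au is oxidised (anode), so E°cell = (-0.43) − (+1.50) = -1.93 V.
Balancing electrons gives n = 6.
ΔG° = −nFE° = −(6)(96485)(-1.93) = 1,117,296 J = +1117.3 kJ.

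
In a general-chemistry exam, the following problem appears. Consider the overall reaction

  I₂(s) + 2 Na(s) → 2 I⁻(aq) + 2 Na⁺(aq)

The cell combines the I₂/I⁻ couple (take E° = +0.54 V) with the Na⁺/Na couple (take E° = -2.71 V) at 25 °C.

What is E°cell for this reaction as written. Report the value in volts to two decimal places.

The I₂/I⁻ couple has the higher reduction potential, so it is the cathode; Na⁺/Na is oxidised at the anode.
E°cell = E°(cathode) − E°(anode) = (+0.54) − (-2.71) = +3.25 V.

+3.25 V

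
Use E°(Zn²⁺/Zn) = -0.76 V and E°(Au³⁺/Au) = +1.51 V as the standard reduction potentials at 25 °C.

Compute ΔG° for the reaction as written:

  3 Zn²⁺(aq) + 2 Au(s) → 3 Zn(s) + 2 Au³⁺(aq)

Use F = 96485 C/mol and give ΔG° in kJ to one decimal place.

+1314.1 kJ

As written, Zn²⁺/Zn is reduced (cathode) and Au³⁺/Au is oxidised (anode), so E°cell = (-0.76) − (+1.51) = -2.27 V.
Balancing electrons gives n = 6.
ΔG° = −nFE° = −(6)(96485)(-2.27) = 1,314,126 J = +1314.1 kJ.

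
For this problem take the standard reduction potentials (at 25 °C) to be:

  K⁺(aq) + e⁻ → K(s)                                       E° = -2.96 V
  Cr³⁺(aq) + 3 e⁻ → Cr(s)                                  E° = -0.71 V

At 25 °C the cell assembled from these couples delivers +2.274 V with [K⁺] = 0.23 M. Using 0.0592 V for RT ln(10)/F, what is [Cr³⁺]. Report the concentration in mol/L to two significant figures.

0.20 M

Cr³⁺/Cr is the cathode, K⁺/K the anode: E°cell = +2.25 V, n = 3.
Overall reaction: Cr³⁺(aq) + 3 K(s) → Cr(s) + 3 K⁺(aq); Q = [K⁺]^3/[Cr³⁺]^1.
From E = E° − (0.0592/n) log Q: log Q = (E° − E)·n/0.0592 = (+2.25 − (+2.274))·3/0.0592 = -1.2162.
So 1·log[Cr³⁺] = 3·log(0.23) − log Q = -1.9148 − (-1.2162) = -0.6986; [Cr³⁺] = 10^(-0.6986) ≈ 0.20 M.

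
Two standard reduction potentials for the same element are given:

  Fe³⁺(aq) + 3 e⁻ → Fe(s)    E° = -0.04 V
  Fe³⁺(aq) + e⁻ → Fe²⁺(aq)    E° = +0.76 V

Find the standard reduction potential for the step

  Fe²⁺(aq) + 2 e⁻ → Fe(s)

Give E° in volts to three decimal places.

Sequential free energies add, so n₃E°₃ = n₁E°₁ + n₂E°₂.
With n₃ = 3, and the known step contributing 1×(+0.76) V, the unknown satisfies 2·E° = 3×(-0.04) − 1×(+0.76) = -0.880.
E° = -0.880 / 2 = -0.440 V.

-0.440 V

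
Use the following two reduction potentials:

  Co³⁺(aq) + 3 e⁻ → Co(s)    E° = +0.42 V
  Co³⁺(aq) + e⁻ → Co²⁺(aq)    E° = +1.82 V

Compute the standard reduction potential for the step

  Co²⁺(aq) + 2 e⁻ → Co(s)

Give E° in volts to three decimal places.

-0.280 V

Sequential free energies add, so n₃E°₃ = n₁E°₁ + n₂E°₂.
With n₃ = 3, and the known step contributing 1×(+1.82) V, the unknown satisfies 2·E° = 3×(+0.42) − 1×(+1.82) = -0.560.
E° = -0.560 / 2 = -0.280 V.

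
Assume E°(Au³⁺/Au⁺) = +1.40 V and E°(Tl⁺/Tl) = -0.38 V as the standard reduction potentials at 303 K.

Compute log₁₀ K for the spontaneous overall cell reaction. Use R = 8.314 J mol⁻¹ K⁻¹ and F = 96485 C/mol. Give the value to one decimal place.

59.2

Cathode: Au³⁺/Au⁺; anode: Tl⁺/Tl. E°cell = (+1.40) − (-0.38) = +1.78 V, with n = 2.
ΔG° = −nFE° = −RT ln K, so ln K = nFE°/(RT) = (2)(96485)(+1.78) / ((8.314)(303)) = 136.351.
log₁₀ K = 136.351 / ln 10 = 59.2.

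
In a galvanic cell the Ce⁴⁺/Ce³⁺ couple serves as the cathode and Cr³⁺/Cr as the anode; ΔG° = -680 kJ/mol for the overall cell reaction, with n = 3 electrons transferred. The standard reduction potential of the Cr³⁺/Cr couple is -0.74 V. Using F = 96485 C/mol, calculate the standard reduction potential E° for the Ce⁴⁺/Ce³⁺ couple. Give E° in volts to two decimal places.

E°cell = −ΔG°/(nF) = −(-680×10³)/((3)(96485)) = +2.349 V.
Since Ce⁴⁺/Ce³⁺ is the cathode and Cr³⁺/Cr the anode, E°cell = E°(Ce⁴⁺/Ce³⁺) − E°(Cr³⁺/Cr).
So E°(Ce⁴⁺/Ce³⁺) = E°cell + E°(Cr³⁺/Cr) = +2.349 + (-0.74) = +1.61 V.

+1.61 V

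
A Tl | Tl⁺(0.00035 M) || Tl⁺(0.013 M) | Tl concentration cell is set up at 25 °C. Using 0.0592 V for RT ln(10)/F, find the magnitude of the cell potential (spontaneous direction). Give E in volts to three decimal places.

For a concentration cell E°cell = 0. The 0.013 M side is the cathode (reduction is favoured where [Tl⁺] is higher).
With n = 1, E = −(0.0592/1) log([Tl⁺]ₐₙ/[Tl⁺]꜀ₐₜ) = −(0.0592/1) log(0.00035/0.013) = −(0.0592/1)(-1.570) = +0.093 V.

+0.093 V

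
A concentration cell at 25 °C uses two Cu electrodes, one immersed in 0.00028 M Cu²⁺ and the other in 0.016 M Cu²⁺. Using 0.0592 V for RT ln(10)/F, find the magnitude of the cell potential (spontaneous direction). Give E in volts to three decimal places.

For a concentration cell E°cell = 0. The 0.016 M side is the cathode (reduction is favoured where [Cu²⁺] is higher).
With n = 2, E = −(0.0592/2) log([Cu²⁺]ₐₙ/[Cu²⁺]꜀ₐₜ) = −(0.0592/2) log(0.00028/0.016) = −(0.0592/2)(-1.757) = +0.052 V.

+0.052 V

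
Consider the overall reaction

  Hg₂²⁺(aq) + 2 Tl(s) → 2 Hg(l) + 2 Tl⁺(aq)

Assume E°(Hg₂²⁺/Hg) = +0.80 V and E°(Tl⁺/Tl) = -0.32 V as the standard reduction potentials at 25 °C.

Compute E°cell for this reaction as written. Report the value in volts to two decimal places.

+1.12 V

The Hg₂²⁺/Hg couple has the higher reduction potential, so it is the cathode; Tl⁺/Tl is oxidised at the anode.
E°cell = E°(cathode) − E°(anode) = (+0.80) − (-0.32) = +1.12 V.
Since E°cell > 0, the reaction is spontaneous under standard conditions.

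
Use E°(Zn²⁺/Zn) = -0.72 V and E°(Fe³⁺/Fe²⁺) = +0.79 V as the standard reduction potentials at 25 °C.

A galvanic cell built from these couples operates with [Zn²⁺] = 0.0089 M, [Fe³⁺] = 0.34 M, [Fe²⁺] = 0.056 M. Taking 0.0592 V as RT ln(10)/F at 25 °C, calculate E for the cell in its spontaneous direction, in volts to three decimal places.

+1.617 V

Fe³⁺/Fe²⁺ is the cathode (higher E°), Zn²⁺/Zn the anode: E°cell = +0.79 − (-0.72) = +1.51 V, n = 2.
Overall: 2 Fe³⁺(aq) + Zn(s) → 2 Fe²⁺(aq) + Zn²⁺(aq)
Q = [Fe²⁺]^2·[Zn²⁺] / ([Fe³⁺]^2); log Q = -3.617.
E = E° − (0.0592/n) log Q = +1.51 − (0.0592/2)(-3.617) = +1.617 V.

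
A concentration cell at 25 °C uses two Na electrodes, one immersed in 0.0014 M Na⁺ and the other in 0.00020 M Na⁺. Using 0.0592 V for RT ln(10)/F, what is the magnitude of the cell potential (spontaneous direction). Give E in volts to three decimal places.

For a concentration cell E°cell = 0. The 0.0014 M side is the cathode (reduction is favoured where [Na⁺] is higher).
With n = 1, E = −(0.0592/1) log([Na⁺]ₐₙ/[Na⁺]꜀ₐₜ) = −(0.0592/1) log(0.0002/0.0014) = −(0.0592/1)(-0.845) = +0.050 V.

+0.050 V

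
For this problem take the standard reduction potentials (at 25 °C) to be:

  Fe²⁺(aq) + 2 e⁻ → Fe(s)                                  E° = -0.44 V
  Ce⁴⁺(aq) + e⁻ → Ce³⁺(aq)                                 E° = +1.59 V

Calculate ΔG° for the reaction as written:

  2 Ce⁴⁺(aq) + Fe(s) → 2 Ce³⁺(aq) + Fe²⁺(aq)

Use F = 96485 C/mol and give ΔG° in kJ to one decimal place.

-391.7 kJ

As written, Ce⁴⁺/Ce³⁺ is reduced (cathode) and Fe²⁺/Fe is oxidised (anode), so E°cell = (+1.59) − (-0.44) = +2.03 V.
Balancing electrons gives n = 2.
ΔG° = −nFE° = −(2)(96485)(+2.03) = -391,729 J = -391.7 kJ.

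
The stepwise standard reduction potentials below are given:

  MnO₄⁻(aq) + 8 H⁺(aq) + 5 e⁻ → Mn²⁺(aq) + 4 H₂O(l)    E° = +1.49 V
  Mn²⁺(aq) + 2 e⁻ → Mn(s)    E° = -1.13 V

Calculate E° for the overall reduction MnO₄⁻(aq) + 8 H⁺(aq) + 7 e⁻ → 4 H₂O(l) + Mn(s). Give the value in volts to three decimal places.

+0.741 V

Since ΔG° = −nFE° is additive over sequential reductions, n₃E°₃ = n₁E°₁ + n₂E°₂.
E°₃ = (5×+1.49 + 2×-1.13) / 7 = (+5.190) / 7 = +0.741 V.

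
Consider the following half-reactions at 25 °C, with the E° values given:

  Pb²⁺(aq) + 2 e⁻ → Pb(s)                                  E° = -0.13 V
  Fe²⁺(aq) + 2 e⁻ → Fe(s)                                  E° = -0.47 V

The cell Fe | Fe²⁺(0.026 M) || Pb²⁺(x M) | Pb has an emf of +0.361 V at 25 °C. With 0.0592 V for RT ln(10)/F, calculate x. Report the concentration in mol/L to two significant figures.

Pb²⁺/Pb is the cathode, Fe²⁺/Fe the anode: E°cell = +0.34 V, n = 2.
Overall reaction: Pb²⁺(aq) + Fe(s) → Pb(s) + Fe²⁺(aq); Q = [Fe²⁺]^1/[Pb²⁺]^1.
From E = E° − (0.0592/n) log Q: log Q = (E° − E)·n/0.0592 = (+0.34 − (+0.361))·2/0.0592 = -0.7095.
So 1·log[Pb²⁺] = 1·log(0.026) − log Q = -1.5850 − (-0.7095) = -0.8755; [Pb²⁺] = 10^(-0.8755) ≈ 0.13 M.

0.13 M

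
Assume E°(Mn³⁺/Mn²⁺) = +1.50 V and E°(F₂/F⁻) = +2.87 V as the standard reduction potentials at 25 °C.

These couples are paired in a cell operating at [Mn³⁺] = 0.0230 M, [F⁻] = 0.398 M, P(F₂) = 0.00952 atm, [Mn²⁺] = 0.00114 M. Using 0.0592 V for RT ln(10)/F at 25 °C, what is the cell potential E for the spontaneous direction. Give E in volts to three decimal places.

+1.257 V

F₂/F⁻ is the cathode (higher E°), Mn³⁺/Mn²⁺ the anode: E°cell = +2.87 − (+1.50) = +1.37 V, n = 2.
Overall: F₂(g) + 2 Mn²⁺(aq) → 2 F⁻(aq) + 2 Mn³⁺(aq)
Q = [F⁻]^2·[Mn³⁺]^2 / (P(F₂)·[Mn²⁺]^2); log Q = 3.831.
E = E° − (0.0592/n) log Q = +1.37 − (0.0592/2)(3.831) = +1.257 V.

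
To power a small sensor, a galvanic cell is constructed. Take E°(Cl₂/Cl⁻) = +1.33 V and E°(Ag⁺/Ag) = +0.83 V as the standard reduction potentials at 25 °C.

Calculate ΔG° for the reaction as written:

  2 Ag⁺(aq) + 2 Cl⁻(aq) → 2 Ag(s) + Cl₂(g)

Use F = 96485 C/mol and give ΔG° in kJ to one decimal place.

+96.5 kJ

As written, Ag⁺/Ag is reduced (cathode) and Cl₂/Cl⁻ is oxidised (anode), so E°cell = (+0.83) − (+1.33) = -0.50 V.
Balancing electrons gives n = 2.
ΔG° = −nFE° = −(2)(96485)(-0.50) = 96,485 J = +96.5 kJ.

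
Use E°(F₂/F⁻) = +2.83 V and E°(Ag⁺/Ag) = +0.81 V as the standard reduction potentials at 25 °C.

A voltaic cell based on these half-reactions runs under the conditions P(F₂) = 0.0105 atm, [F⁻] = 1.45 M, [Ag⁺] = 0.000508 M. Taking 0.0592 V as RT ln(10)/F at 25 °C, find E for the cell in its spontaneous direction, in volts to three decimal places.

F₂/F⁻ is the cathode (higher E°), Ag⁺/Ag the anode: E°cell = +2.83 − (+0.81) = +2.02 V, n = 2.
Overall: F₂(g) + 2 Ag(s) → 2 F⁻(aq) + 2 Ag⁺(aq)
Q = [F⁻]^2·[Ag⁺]^2 / (P(F₂)); log Q = -4.287.
E = E° − (0.0592/n) log Q = +2.02 − (0.0592/2)(-4.287) = +2.147 V.

+2.147 V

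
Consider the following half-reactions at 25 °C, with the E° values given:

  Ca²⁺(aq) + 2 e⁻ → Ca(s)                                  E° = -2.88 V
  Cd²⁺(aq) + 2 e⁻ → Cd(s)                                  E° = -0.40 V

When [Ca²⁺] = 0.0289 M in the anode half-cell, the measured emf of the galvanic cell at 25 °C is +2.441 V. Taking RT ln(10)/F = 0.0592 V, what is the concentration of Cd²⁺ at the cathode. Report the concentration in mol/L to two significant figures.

0.0014 M

Cd²⁺/Cd is the cathode, Ca²⁺/Ca the anode: E°cell = +2.48 V, n = 2.
Overall reaction: Cd²⁺(aq) + Ca(s) → Cd(s) + Ca²⁺(aq); Q = [Ca²⁺]^1/[Cd²⁺]^1.
From E = E° − (0.0592/n) log Q: log Q = (E° − E)·n/0.0592 = (+2.48 − (+2.441))·2/0.0592 = 1.3176.
So 1·log[Cd²⁺] = 1·log(0.0289) − log Q = -1.5391 − (1.3176) = -2.8567; [Cd²⁺] = 10^(-2.8567) ≈ 0.0014 M.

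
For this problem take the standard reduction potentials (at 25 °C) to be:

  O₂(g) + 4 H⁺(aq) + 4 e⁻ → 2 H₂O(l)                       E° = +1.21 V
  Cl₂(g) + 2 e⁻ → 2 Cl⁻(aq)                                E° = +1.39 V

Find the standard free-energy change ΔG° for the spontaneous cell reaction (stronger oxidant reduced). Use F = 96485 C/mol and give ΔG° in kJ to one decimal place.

-69.5 kJ

Cl₂/Cl⁻ (E° = +1.39 V) is the cathode; O₂/H₂O (E° = +1.21 V) is the anode, so E°cell = +0.18 V.
Balancing electrons gives n = 4 (lcm of 2 and 4).
ΔG° = −nFE° = −(4)(96485)(+0.18) = -69,469 J = -69.5 kJ.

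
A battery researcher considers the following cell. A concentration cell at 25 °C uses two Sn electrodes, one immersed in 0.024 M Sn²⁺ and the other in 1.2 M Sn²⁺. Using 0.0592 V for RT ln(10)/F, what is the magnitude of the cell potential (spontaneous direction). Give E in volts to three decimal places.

+0.050 V

For a concentration cell E°cell = 0. The 1.2 M side is the cathode (reduction is favoured where [Sn²⁺] is higher).
With n = 2, E = −(0.0592/2) log([Sn²⁺]ₐₙ/[Sn²⁺]꜀ₐₜ) = −(0.0592/2) log(0.024/1.2) = −(0.0592/2)(-1.699) = +0.050 V.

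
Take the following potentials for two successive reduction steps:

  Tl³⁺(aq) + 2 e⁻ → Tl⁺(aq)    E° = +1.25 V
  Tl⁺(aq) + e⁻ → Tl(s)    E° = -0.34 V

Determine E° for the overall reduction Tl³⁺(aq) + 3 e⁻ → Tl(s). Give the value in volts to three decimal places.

+0.720 V

Standard free energies of sequential steps add: ΔG°₃ = ΔG°₁ + ΔG°₂, so n₃E°₃ = n₁E°₁ + n₂E°₂.
E°₃ = (2×+1.25 + 1×-0.34) / 3 = (+2.160) / 3 = +0.720 V.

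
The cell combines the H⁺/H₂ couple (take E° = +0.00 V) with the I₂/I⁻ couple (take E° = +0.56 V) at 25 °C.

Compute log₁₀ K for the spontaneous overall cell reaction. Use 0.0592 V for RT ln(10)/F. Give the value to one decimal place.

18.9

Cathode: I₂/I⁻; anode: H⁺/H₂. E°cell = +0.56 V, n = 2.
log K = nE°cell / 0.0592 = (2)(+0.56) / 0.0592 = 18.9.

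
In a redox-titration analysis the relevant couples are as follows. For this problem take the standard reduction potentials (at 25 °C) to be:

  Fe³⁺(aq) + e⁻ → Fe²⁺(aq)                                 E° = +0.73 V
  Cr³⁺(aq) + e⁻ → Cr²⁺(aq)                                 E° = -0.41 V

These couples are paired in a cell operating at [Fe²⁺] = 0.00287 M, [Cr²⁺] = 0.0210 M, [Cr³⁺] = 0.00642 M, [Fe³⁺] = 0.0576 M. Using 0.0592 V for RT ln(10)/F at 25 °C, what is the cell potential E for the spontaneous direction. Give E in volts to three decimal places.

+1.248 V

Fe³⁺/Fe²⁺ is the cathode (higher E°), Cr³⁺/Cr²⁺ the anode: E°cell = +0.73 − (-0.41) = +1.14 V, n = 1.
Overall: Fe³⁺(aq) + Cr²⁺(aq) → Fe²⁺(aq) + Cr³⁺(aq)
Q = [Fe²⁺]·[Cr³⁺] / ([Fe³⁺]·[Cr²⁺]); log Q = -1.817.
E = E° − (0.0592/n) log Q = +1.14 − (0.0592/1)(-1.817) = +1.248 V.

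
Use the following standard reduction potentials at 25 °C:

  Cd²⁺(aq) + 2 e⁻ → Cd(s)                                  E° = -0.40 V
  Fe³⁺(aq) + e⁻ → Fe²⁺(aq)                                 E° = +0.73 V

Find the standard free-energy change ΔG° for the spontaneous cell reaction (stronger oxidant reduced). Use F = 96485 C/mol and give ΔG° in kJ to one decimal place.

-218.1 kJ

Fe³⁺/Fe²⁺ (E° = +0.73 V) is the cathode; Cd²⁺/Cd (E° = -0.40 V) is the anode, so E°cell = +1.13 V.
Balancing electrons gives n = 2 (lcm of 1 and 2).
ΔG° = −nFE° = −(2)(96485)(+1.13) = -218,056 J = -218.1 kJ.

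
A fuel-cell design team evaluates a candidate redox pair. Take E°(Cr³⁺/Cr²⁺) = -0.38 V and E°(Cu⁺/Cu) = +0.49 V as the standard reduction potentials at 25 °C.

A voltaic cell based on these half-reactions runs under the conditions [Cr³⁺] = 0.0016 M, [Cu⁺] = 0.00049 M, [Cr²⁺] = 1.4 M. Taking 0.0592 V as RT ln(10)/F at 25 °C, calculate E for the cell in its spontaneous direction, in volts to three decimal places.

+0.848 V

Cu⁺/Cu is the cathode (higher E°), Cr³⁺/Cr²⁺ the anode: E°cell = +0.49 − (-0.38) = +0.87 V, n = 1.
Overall: Cu⁺(aq) + Cr²⁺(aq) → Cu(s) + Cr³⁺(aq)
Q = [Cr³⁺] / ([Cu⁺]·[Cr²⁺]); log Q = 0.368.
E = E° − (0.0592/n) log Q = +0.87 − (0.0592/1)(0.368) = +0.848 V.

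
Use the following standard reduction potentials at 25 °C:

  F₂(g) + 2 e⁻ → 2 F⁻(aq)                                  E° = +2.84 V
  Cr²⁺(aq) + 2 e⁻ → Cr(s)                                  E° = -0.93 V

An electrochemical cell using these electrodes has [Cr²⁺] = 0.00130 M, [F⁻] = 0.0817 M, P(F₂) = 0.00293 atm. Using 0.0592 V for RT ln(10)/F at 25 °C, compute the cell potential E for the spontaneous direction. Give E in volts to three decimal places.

+3.845 V

F₂/F⁻ is the cathode (higher E°), Cr²⁺/Cr the anode: E°cell = +2.84 − (-0.93) = +3.77 V, n = 2.
Overall: F₂(g) + Cr(s) → 2 F⁻(aq) + Cr²⁺(aq)
Q = [F⁻]^2·[Cr²⁺] / (P(F₂)); log Q = -2.528.
E = E° − (0.0592/n) log Q = +3.77 − (0.0592/2)(-2.528) = +3.845 V.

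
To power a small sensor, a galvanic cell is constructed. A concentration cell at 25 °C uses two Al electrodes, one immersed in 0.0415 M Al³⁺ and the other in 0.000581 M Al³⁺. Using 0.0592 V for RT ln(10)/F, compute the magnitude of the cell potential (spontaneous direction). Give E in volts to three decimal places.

For a concentration cell E°cell = 0. The 0.0415 M side is the cathode (reduction is favoured where [Al³⁺] is higher).
With n = 3, E = −(0.0592/3) log([Al³⁺]ₐₙ/[Al³⁺]꜀ₐₜ) = −(0.0592/3) log(0.000581/0.0415) = −(0.0592/3)(-1.854) = +0.037 V.

+0.037 V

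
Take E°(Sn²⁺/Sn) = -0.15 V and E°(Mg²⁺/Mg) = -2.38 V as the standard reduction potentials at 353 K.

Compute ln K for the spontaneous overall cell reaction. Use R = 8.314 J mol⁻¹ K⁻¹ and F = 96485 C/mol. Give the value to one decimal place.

Cathode: Sn²⁺/Sn; anode: Mg²⁺/Mg. E°cell = (-0.15) − (-2.38) = +2.23 V, with n = 2.
ΔG° = −nFE° = −RT ln K, so ln K = nFE°/(RT) = (2)(96485)(+2.23) / ((8.314)(353)) = 146.626.

146.6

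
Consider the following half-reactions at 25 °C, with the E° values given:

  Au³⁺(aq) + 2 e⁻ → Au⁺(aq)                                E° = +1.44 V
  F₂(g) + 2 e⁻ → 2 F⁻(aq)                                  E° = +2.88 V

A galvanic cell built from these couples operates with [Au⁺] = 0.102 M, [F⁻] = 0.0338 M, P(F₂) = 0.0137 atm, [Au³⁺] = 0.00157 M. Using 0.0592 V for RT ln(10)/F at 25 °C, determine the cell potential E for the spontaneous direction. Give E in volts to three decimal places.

F₂/F⁻ is the cathode (higher E°), Au³⁺/Au⁺ the anode: E°cell = +2.88 − (+1.44) = +1.44 V, n = 2.
Overall: F₂(g) + Au⁺(aq) → 2 F⁻(aq) + Au³⁺(aq)
Q = [F⁻]^2·[Au³⁺] / (P(F₂)·[Au⁺]); log Q = -2.892.
E = E° − (0.0592/n) log Q = +1.44 − (0.0592/2)(-2.892) = +1.526 V.

+1.526 V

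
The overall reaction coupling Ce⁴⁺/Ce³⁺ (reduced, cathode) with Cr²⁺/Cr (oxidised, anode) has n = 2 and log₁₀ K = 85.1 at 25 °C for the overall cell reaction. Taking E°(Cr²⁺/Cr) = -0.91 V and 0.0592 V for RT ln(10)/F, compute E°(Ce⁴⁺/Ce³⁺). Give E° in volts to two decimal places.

E°cell = (0.0592/n)·log K = (0.0592/2)(85.1) = +2.519 V.
Since Ce⁴⁺/Ce³⁺ is the cathode and Cr²⁺/Cr the anode, E°cell = E°(Ce⁴⁺/Ce³⁺) − E°(Cr²⁺/Cr).
So E°(Ce⁴⁺/Ce³⁺) = E°cell + E°(Cr²⁺/Cr) = +2.519 + (-0.91) = +1.61 V.

+1.61 V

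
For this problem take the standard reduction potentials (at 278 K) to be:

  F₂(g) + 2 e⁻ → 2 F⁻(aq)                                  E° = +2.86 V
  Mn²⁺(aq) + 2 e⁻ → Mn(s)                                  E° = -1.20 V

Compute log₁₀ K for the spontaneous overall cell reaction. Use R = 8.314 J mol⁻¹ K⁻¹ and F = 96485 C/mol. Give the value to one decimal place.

147.2

Cathode: F₂/F⁻; anode: Mn²⁺/Mn. E°cell = (+2.86) − (-1.20) = +4.06 V, with n = 2.
ΔG° = −nFE° = −RT ln K, so ln K = nFE°/(RT) = (2)(96485)(+4.06) / ((8.314)(278)) = 338.970.
log₁₀ K = 338.970 / ln 10 = 147.2.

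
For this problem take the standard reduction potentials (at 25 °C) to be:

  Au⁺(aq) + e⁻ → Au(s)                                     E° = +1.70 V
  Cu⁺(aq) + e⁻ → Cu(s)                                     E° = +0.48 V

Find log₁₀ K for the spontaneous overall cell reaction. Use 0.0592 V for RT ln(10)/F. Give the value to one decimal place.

Cathode: Au⁺/Au; anode: Cu⁺/Cu. E°cell = +1.22 V, n = 1.
log K = nE°cell / 0.0592 = (1)(+1.22) / 0.0592 = 20.6.

20.6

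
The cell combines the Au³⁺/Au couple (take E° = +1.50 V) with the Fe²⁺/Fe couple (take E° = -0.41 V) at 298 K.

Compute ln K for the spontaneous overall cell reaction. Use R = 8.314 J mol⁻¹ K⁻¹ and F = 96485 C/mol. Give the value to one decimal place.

446.3

Cathode: Au³⁺/Au; anode: Fe²⁺/Fe. E°cell = (+1.50) − (-0.41) = +1.91 V, with n = 6.
ΔG° = −nFE° = −RT ln K, so ln K = nFE°/(RT) = (6)(96485)(+1.91) / ((8.314)(298)) = 446.291.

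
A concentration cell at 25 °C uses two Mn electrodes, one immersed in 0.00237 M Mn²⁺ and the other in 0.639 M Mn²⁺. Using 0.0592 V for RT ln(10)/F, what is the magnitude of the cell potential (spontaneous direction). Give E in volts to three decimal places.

For a concentration cell E°cell = 0. The 0.639 M side is the cathode (reduction is favoured where [Mn²⁺] is higher).
With n = 2, E = −(0.0592/2) log([Mn²⁺]ₐₙ/[Mn²⁺]꜀ₐₜ) = −(0.0592/2) log(0.00237/0.639) = −(0.0592/2)(-2.431) = +0.072 V.

+0.072 V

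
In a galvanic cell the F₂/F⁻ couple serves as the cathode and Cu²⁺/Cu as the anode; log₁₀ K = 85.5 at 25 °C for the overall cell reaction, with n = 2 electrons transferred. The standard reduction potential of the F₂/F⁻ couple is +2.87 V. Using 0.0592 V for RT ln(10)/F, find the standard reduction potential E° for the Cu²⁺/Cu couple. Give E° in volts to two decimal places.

E°cell = (0.0592/n)·log K = (0.0592/2)(85.5) = +2.531 V.
Since F₂/F⁻ is the cathode and Cu²⁺/Cu the anode, E°cell = E°(F₂/F⁻) − E°(Cu²⁺/Cu).
So E°(Cu²⁺/Cu) = E°(F₂/F⁻) − E°cell = (+2.87) − (+2.531) = +0.34 V.

+0.34 V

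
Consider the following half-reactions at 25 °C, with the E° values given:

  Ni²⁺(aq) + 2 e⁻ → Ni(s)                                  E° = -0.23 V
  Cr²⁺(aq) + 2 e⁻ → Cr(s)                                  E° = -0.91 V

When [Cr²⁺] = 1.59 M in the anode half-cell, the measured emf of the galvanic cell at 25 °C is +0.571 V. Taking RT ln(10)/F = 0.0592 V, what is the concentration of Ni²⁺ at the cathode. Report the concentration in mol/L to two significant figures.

0.00033 M

Ni²⁺/Ni is the cathode, Cr²⁺/Cr the anode: E°cell = +0.68 V, n = 2.
Overall reaction: Ni²⁺(aq) + Cr(s) → Ni(s) + Cr²⁺(aq); Q = [Cr²⁺]^1/[Ni²⁺]^1.
From E = E° − (0.0592/n) log Q: log Q = (E° − E)·n/0.0592 = (+0.68 − (+0.571))·2/0.0592 = 3.6824.
So 1·log[Ni²⁺] = 1·log(1.59) − log Q = 0.2014 − (3.6824) = -3.4810; [Ni²⁺] = 10^(-3.4810) ≈ 0.00033 M.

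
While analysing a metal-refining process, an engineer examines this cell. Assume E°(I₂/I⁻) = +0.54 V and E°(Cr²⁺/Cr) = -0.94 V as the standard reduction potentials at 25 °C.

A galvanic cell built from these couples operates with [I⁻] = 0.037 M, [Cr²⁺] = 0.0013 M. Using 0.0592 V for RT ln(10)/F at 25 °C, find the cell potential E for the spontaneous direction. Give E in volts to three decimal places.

I₂/I⁻ is the cathode (higher E°), Cr²⁺/Cr the anode: E°cell = +0.54 − (-0.94) = +1.48 V, n = 2.
Overall: I₂(s) + Cr(s) → 2 I⁻(aq) + Cr²⁺(aq)
Q = [I⁻]^2·[Cr²⁺]; log Q = -5.750.
E = E° − (0.0592/n) log Q = +1.48 − (0.0592/2)(-5.750) = +1.650 V.

+1.650 V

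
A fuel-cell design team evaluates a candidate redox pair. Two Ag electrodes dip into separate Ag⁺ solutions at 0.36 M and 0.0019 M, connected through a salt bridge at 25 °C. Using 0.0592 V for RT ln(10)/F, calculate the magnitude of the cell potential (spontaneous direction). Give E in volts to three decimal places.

For a concentration cell E°cell = 0. The 0.36 M side is the cathode (reduction is favoured where [Ag⁺] is higher).
With n = 1, E = −(0.0592/1) log([Ag⁺]ₐₙ/[Ag⁺]꜀ₐₜ) = −(0.0592/1) log(0.0019/0.36) = −(0.0592/1)(-2.278) = +0.135 V.

+0.135 V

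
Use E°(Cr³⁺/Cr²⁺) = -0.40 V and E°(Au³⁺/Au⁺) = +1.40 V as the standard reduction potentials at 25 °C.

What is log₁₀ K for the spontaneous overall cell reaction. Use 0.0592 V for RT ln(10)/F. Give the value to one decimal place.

Cathode: Au³⁺/Au⁺; anode: Cr³⁺/Cr²⁺. E°cell = +1.80 V, n = 2.
log K = nE°cell / 0.0592 = (2)(+1.80) / 0.0592 = 60.8.

60.8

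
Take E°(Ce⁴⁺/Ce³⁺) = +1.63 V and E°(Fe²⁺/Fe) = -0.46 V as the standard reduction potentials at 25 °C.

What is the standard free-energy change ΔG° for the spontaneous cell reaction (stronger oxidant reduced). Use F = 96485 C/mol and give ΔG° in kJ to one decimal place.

Ce⁴⁺/Ce³⁺ (E° = +1.63 V) is the cathode; Fe²⁺/Fe (E° = -0.46 V) is the anode, so E°cell = +2.09 V.
Balancing electrons gives n = 2 (lcm of 1 and 2).
ΔG° = −nFE° = −(2)(96485)(+2.09) = -403,307 J = -403.3 kJ.

-403.3 kJ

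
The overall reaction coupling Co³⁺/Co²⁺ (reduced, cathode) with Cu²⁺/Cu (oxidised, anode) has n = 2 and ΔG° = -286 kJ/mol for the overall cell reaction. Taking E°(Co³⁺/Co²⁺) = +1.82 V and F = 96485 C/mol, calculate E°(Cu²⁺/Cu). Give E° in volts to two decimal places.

E°cell = −ΔG°/(nF) = −(-286×10³)/((2)(96485)) = +1.482 V.
Since Co³⁺/Co²⁺ is the cathode and Cu²⁺/Cu the anode, E°cell = E°(Co³⁺/Co²⁺) − E°(Cu²⁺/Cu).
So E°(Cu²⁺/Cu) = E°(Co³⁺/Co²⁺) − E°cell = (+1.82) − (+1.482) = +0.34 V.

+0.34 V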